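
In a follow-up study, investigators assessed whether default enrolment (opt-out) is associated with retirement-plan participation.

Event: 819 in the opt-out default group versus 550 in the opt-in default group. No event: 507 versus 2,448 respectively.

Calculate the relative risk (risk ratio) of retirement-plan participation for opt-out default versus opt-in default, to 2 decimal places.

From the description: a = 819, b = 507, c = 550, d = 2448.
Risk in exposed = 819/1326 = 0.61765; risk in unexposed = 550/2998 = 0.18346.
RR = 0.61765 / 0.18346 = 3.36674
The risk among the exposed is 3.37 times that among the unexposed.

3.37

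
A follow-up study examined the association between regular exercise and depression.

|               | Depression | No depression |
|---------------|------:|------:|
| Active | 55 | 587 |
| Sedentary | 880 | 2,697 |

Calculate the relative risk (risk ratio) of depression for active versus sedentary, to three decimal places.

0.348

Cells: a = 55, b = 587, c = 880, d = 2697.
Risk in exposed = 55/642 = 0.08567; risk in unexposed = 880/3577 = 0.24602.
RR = 0.08567 / 0.24602 = 0.34823
The risk is 65% lower among the exposed than among the unexposed.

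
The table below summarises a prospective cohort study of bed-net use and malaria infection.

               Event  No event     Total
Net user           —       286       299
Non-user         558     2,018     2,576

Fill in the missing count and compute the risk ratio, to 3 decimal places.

0.201

The missing cell is in the exposed row: 299 − 286 = 13.
So a = 13, b = 286, c = 558, d = 2018.
RR = [a/(a+b)] / [c/(c+d)] = (13/299) / (558/2576) = 0.04348/0.21661 = 0.20072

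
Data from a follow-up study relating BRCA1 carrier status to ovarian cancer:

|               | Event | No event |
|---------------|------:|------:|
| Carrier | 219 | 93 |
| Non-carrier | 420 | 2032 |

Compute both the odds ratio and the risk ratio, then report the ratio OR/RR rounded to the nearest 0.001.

Cells: a = 219, b = 93, c = 420, d = 2032.
OR = (219·2032)/(93·420) = 445008/39060 = 11.39293
Risk in exposed = 219/312 = 0.70192; risk in unexposed = 420/2452 = 0.17129; RR = 4.09789
OR/RR = 11.39293 / 4.09789 = 2.78019
The outcome is not rare, so the OR lies further from 1 than the RR.

2.780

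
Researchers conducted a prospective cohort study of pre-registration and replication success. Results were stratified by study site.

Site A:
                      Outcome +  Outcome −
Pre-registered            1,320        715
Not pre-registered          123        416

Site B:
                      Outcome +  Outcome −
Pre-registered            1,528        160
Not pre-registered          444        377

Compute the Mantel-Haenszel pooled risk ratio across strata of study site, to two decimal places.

RR_MH = Σ(aᵢ·n₀ᵢ/nᵢ) / Σ(cᵢ·n₁ᵢ/nᵢ), with n₁ᵢ = aᵢ+bᵢ (exposed), n₀ᵢ = cᵢ+dᵢ (unexposed), nᵢ = n₁ᵢ+n₀ᵢ.
Stratum 1 (Site A): n₁ = 2035, n₀ = 539, n = 2574; a·n₀/n = 1320·539/2574 = 276.4103; c·n₁/n = 123·2035/2574 = 97.2436
Stratum 2 (Site B): n₁ = 1688, n₀ = 821, n = 2509; a·n₀/n = 1528·821/2509 = 499.9952; c·n₁/n = 444·1688/2509 = 298.7134
RR_MH = (276.4103 + 499.9952) / (97.2436 + 298.7134) = 776.4055 / 395.9570 = 1.96083

1.96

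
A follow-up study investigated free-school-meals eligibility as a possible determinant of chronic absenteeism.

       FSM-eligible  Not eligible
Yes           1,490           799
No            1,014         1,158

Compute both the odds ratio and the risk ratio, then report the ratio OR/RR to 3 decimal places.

Reading the table with exposure as columns: a = 1490 (FSM-eligible, case), b = 1014 (FSM-eligible, non-case), c = 799 (Not eligible, case), d = 1158.
OR = (1490·1158)/(1014·799) = 1725420/810186 = 2.12966
Risk in exposed = 1490/2504 = 0.59505; risk in unexposed = 799/1957 = 0.40828; RR = 1.45746
OR/RR = 2.12966 / 1.45746 = 1.46121
The outcome is not rare, so the OR lies further from 1 than the RR.

1.461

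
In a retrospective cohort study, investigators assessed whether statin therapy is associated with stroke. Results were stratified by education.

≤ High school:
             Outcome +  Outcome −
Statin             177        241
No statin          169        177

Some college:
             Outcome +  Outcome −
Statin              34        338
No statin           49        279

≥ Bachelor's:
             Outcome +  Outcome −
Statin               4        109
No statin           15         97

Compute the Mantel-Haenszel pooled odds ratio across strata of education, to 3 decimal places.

OR_MH = Σ(aᵢdᵢ/nᵢ) / Σ(bᵢcᵢ/nᵢ), where nᵢ is the stratum total.
Stratum 1 (≤ High school): n = 764; a·d/n = 177·177/764 = 41.0065; b·c/n = 241·169/764 = 53.3102
Stratum 2 (Some college): n = 700; a·d/n = 34·279/700 = 13.5514; b·c/n = 338·49/700 = 23.6600
Stratum 3 (≥ Bachelor's): n = 225; a·d/n = 4·97/225 = 1.7244; b·c/n = 109·15/225 = 7.2667
OR_MH = (41.0065 + 13.5514 + 1.7244) / (53.3102 + 23.6600 + 7.2667) = 56.2824 / 84.2369 = 0.66814

0.668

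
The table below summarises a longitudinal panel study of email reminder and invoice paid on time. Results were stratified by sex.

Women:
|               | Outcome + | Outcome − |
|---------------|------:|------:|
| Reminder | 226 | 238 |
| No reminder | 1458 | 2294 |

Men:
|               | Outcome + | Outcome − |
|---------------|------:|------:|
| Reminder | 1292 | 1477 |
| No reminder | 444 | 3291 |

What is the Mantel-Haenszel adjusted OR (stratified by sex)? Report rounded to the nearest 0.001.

OR_MH = Σ(aᵢdᵢ/nᵢ) / Σ(bᵢcᵢ/nᵢ), where nᵢ is the stratum total.
Stratum 1 (Women): n = 4216; a·d/n = 226·2294/4216 = 122.9706; b·c/n = 238·1458/4216 = 82.3065
Stratum 2 (Men): n = 6504; a·d/n = 1292·3291/6504 = 653.7472; b·c/n = 1477·444/6504 = 100.8284
OR_MH = (122.9706 + 653.7472) / (82.3065 + 100.8284) = 776.7178 / 183.1349 = 4.24123

4.241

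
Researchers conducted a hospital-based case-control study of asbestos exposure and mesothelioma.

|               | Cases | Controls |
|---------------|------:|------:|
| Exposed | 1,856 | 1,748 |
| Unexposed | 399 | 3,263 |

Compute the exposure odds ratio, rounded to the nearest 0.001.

8.683

Cells: a = 1856, b = 1748, c = 399, d = 3263.
OR = (a·d)/(b·c) = (1856 × 3263) / (1748 × 399) = 6056128 / 697452 = 8.68322
The odds of mesothelioma are about 8.68 times as high in the exposed group.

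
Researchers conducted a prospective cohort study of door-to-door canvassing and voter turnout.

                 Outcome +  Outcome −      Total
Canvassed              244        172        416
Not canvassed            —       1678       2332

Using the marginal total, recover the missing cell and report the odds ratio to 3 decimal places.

3.640

The missing cell is in the unexposed row: 2332 − 1678 = 654.
So a = 244, b = 172, c = 654, d = 1678.
OR = (a·d)/(b·c) = (244 × 1678) / (172 × 654) = 409432 / 112488 = 3.63978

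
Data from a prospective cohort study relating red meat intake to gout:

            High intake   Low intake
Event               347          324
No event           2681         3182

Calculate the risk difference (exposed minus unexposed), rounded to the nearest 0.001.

Reading the table with exposure as columns: a = 347 (High intake, case), b = 2681 (High intake, non-case), c = 324 (Low intake, case), d = 3182.
Risk in exposed = 347/3028 = 0.114597; risk in unexposed = 324/3506 = 0.092413.
Risk difference = 0.114597 − 0.092413 = 0.022184

0.022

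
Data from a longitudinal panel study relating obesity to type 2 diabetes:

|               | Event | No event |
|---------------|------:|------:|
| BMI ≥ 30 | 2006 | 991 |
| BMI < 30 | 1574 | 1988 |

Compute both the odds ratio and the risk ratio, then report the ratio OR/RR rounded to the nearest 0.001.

Cells: a = 2006, b = 991, c = 1574, d = 1988.
OR = (2006·1988)/(991·1574) = 3987928/1559834 = 2.55664
Risk in exposed = 2006/2997 = 0.66934; risk in unexposed = 1574/3562 = 0.44189; RR = 1.51472
OR/RR = 2.55664 / 1.51472 = 1.68786
The outcome is not rare, so the OR lies further from 1 than the RR.

1.688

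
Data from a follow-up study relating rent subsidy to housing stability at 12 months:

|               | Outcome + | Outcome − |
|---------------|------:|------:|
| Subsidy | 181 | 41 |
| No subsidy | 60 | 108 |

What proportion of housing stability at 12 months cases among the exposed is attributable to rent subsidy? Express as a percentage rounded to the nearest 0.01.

56.20

Cells: a = 181, b = 41, c = 60, d = 108.
Risk in exposed = 181/222 = 0.81532; risk in unexposed = 60/168 = 0.35714.
RR = 0.81532/0.35714 = 2.28288
AR% = (RR − 1)/RR × 100 = (2.28288 − 1)/2.28288 × 100 = 56.1957%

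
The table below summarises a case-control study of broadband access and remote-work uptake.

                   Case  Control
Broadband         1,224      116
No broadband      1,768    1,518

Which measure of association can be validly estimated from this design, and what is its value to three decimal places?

Cells: a = 1224, b = 116, c = 1768, d = 1518.
This is a case-control study: participants were sampled on outcome status, so risks in the source population cannot be estimated directly — relative risk is not valid here. The odds ratio is the appropriate measure.
OR = (a·d)/(b·c) = (1224 × 1518) / (116 × 1768) = 1858032 / 205088 = 9.05968

9.060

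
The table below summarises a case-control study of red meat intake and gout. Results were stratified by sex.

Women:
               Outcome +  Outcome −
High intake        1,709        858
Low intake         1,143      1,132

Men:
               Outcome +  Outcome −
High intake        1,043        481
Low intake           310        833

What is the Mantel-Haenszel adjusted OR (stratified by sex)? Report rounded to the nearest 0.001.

2.806

OR_MH = Σ(aᵢdᵢ/nᵢ) / Σ(bᵢcᵢ/nᵢ), where nᵢ is the stratum total.
Stratum 1 (Women): n = 4842; a·d/n = 1709·1132/4842 = 399.5432; b·c/n = 858·1143/4842 = 202.5390
Stratum 2 (Men): n = 2667; a·d/n = 1043·833/2667 = 325.7664; b·c/n = 481·310/2667 = 55.9093
OR_MH = (399.5432 + 325.7664) / (202.5390 + 55.9093) = 725.3096 / 258.4483 = 2.80640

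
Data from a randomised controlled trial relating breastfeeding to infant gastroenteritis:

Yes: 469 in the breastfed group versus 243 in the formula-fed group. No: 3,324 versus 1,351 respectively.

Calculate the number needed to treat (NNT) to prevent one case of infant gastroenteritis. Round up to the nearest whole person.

Risk in treated group = 469/3793 = 0.12365; risk in control = 243/1594 = 0.15245.
Absolute risk reduction = 0.15245 − 0.12365 = 0.02880
NNT = 1 / ARR = 1 / 0.02880 = 34.725 → round up → 35

35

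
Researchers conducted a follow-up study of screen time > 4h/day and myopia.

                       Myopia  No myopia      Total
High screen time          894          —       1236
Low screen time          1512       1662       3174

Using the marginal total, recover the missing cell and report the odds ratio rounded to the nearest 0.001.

2.873

The missing cell is in the exposed row: 1236 − 894 = 342.
So a = 894, b = 342, c = 1512, d = 1662.
OR = (a·d)/(b·c) = (894 × 1662) / (342 × 1512) = 1485828 / 517104 = 2.87336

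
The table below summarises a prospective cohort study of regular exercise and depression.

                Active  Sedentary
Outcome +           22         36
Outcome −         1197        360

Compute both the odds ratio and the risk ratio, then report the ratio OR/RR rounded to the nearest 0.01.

0.93

Reading the table with exposure as columns: a = 22 (Active, case), b = 1197 (Active, non-case), c = 36 (Sedentary, case), d = 360.
OR = (22·360)/(1197·36) = 7920/43092 = 0.18379
Risk in exposed = 22/1219 = 0.01805; risk in unexposed = 36/396 = 0.09091; RR = 0.19852
OR/RR = 0.18379 / 0.19852 = 0.92580
The outcome is rare in both groups, so OR ≈ RR (ratio near 1).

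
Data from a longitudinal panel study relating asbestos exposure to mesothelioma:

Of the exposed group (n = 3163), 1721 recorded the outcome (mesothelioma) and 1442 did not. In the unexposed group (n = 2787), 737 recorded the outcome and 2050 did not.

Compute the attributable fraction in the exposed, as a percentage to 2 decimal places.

51.40

From the description: a = 1721, b = 1442, c = 737, d = 2050.
Risk in exposed = 1721/3163 = 0.54410; risk in unexposed = 737/2787 = 0.26444.
RR = 0.54410/0.26444 = 2.05755
AR% = (RR − 1)/RR × 100 = (2.05755 − 1)/2.05755 × 100 = 51.3986%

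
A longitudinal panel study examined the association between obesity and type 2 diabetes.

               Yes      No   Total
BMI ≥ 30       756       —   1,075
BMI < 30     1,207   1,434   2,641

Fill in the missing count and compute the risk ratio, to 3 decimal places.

The missing cell is in the exposed row: 1075 − 756 = 319.
So a = 756, b = 319, c = 1207, d = 1434.
RR = [a/(a+b)] / [c/(c+d)] = (756/1075) / (1207/2641) = 0.70326/0.45702 = 1.53877

1.539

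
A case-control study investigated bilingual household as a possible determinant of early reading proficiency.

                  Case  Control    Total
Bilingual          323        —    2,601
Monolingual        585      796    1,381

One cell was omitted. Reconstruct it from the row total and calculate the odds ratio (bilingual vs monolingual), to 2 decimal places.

The missing cell is in the exposed row: 2601 − 323 = 2278.
So a = 323, b = 2278, c = 585, d = 796.
OR = (a·d)/(b·c) = (323 × 796) / (2278 × 585) = 257108 / 1332630 = 0.19293

0.19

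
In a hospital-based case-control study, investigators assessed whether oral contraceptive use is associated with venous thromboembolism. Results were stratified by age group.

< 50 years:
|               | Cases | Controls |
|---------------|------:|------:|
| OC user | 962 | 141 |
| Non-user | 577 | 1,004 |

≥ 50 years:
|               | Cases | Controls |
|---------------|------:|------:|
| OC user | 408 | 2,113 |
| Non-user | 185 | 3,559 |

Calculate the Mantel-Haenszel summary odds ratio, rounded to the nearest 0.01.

OR_MH = Σ(aᵢdᵢ/nᵢ) / Σ(bᵢcᵢ/nᵢ), where nᵢ is the stratum total.
Stratum 1 (< 50 years): n = 2684; a·d/n = 962·1004/2684 = 359.8539; b·c/n = 141·577/2684 = 30.3118
Stratum 2 (≥ 50 years): n = 6265; a·d/n = 408·3559/6265 = 231.7753; b·c/n = 2113·185/6265 = 62.3951
OR_MH = (359.8539 + 231.7753) / (30.3118 + 62.3951) = 591.6292 / 92.7069 = 6.38172

6.38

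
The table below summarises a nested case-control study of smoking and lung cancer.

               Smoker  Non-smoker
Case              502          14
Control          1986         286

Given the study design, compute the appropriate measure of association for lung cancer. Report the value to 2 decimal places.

5.16

Reading the table with exposure as columns: a = 502 (Smoker, case), b = 1986 (Smoker, non-case), c = 14 (Non-smoker, case), d = 286.
This is a nested case-control study: participants were sampled on outcome status, so risks in the source population cannot be estimated directly — relative risk is not valid here. The odds ratio is the appropriate measure.
OR = (a·d)/(b·c) = (502 × 286) / (1986 × 14) = 143572 / 27804 = 5.16372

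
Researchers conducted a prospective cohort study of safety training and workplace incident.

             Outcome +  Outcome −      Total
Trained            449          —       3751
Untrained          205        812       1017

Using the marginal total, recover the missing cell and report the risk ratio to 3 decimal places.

The missing cell is in the exposed row: 3751 − 449 = 3302.
So a = 449, b = 3302, c = 205, d = 812.
RR = [a/(a+b)] / [c/(c+d)] = (449/3751) / (205/1017) = 0.11970/0.20157 = 0.59384

0.594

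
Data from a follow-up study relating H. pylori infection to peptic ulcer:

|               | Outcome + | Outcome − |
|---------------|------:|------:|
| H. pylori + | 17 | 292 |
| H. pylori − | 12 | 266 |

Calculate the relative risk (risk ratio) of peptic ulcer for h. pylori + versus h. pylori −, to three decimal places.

1.275

Cells: a = 17, b = 292, c = 12, d = 266.
Risk in exposed = 17/309 = 0.05502; risk in unexposed = 12/278 = 0.04317.
RR = 0.05502 / 0.04317 = 1.27454
The risk among the exposed is 1.27 times that among the unexposed.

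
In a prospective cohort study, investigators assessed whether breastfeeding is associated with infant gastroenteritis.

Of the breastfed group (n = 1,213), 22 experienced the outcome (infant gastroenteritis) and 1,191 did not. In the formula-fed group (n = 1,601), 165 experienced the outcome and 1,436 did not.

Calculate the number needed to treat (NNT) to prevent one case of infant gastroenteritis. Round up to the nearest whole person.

12

Risk in treated group = 22/1213 = 0.01814; risk in control = 165/1601 = 0.10306.
Absolute risk reduction = 0.10306 − 0.01814 = 0.08492
NNT = 1 / ARR = 1 / 0.08492 = 11.775 → round up → 12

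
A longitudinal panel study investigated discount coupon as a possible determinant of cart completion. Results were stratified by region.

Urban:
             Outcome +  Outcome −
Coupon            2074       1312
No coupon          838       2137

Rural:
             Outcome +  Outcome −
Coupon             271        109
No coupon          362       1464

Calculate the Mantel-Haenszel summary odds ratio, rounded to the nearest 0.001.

OR_MH = Σ(aᵢdᵢ/nᵢ) / Σ(bᵢcᵢ/nᵢ), where nᵢ is the stratum total.
Stratum 1 (Urban): n = 6361; a·d/n = 2074·2137/6361 = 696.7675; b·c/n = 1312·838/6361 = 172.8433
Stratum 2 (Rural): n = 2206; a·d/n = 271·1464/2206 = 179.8477; b·c/n = 109·362/2206 = 17.8867
OR_MH = (696.7675 + 179.8477) / (172.8433 + 17.8867) = 876.6152 / 190.7299 = 4.59611

4.596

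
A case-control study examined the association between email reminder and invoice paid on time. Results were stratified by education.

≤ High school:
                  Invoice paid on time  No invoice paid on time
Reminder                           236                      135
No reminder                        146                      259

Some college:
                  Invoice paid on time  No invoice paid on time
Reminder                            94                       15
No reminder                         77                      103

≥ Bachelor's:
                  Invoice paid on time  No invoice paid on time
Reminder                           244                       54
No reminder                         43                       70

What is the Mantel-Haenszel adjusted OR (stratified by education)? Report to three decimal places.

4.389

OR_MH = Σ(aᵢdᵢ/nᵢ) / Σ(bᵢcᵢ/nᵢ), where nᵢ is the stratum total.
Stratum 1 (≤ High school): n = 776; a·d/n = 236·259/776 = 78.7680; b·c/n = 135·146/776 = 25.3995
Stratum 2 (Some college): n = 289; a·d/n = 94·103/289 = 33.5017; b·c/n = 15·77/289 = 3.9965
Stratum 3 (≥ Bachelor's): n = 411; a·d/n = 244·70/411 = 41.5572; b·c/n = 54·43/411 = 5.6496
OR_MH = (78.7680 + 33.5017 + 41.5572) / (25.3995 + 3.9965 + 5.6496) = 153.8269 / 35.0457 = 4.38933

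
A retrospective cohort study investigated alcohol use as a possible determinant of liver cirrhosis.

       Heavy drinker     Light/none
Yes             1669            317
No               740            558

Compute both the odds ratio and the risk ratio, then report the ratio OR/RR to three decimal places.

2.076

Reading the table with exposure as columns: a = 1669 (Heavy drinker, case), b = 740 (Heavy drinker, non-case), c = 317 (Light/none, case), d = 558.
OR = (1669·558)/(740·317) = 931302/234580 = 3.97008
Risk in exposed = 1669/2409 = 0.69282; risk in unexposed = 317/875 = 0.36229; RR = 1.91235
OR/RR = 3.97008 / 1.91235 = 2.07602
The outcome is not rare, so the OR lies further from 1 than the RR.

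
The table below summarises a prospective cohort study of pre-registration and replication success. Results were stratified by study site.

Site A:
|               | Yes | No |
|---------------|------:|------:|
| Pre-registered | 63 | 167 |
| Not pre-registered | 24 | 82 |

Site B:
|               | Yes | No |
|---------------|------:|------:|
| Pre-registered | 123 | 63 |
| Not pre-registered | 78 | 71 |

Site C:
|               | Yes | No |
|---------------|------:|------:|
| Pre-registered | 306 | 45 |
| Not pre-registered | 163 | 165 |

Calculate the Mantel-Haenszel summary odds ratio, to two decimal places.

3.10

OR_MH = Σ(aᵢdᵢ/nᵢ) / Σ(bᵢcᵢ/nᵢ), where nᵢ is the stratum total.
Stratum 1 (Site A): n = 336; a·d/n = 63·82/336 = 15.3750; b·c/n = 167·24/336 = 11.9286
Stratum 2 (Site B): n = 335; a·d/n = 123·71/335 = 26.0687; b·c/n = 63·78/335 = 14.6687
Stratum 3 (Site C): n = 679; a·d/n = 306·165/679 = 74.3594; b·c/n = 45·163/679 = 10.8027
OR_MH = (15.3750 + 26.0687 + 74.3594) / (11.9286 + 14.6687 + 10.8027) = 115.8030 / 37.3999 = 3.09635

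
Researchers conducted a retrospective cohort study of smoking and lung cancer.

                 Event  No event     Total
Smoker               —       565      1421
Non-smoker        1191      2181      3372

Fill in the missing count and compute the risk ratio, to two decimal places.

The missing cell is in the exposed row: 1421 − 565 = 856.
So a = 856, b = 565, c = 1191, d = 2181.
RR = [a/(a+b)] / [c/(c+d)] = (856/1421) / (1191/3372) = 0.60239/0.35320 = 1.70551

1.71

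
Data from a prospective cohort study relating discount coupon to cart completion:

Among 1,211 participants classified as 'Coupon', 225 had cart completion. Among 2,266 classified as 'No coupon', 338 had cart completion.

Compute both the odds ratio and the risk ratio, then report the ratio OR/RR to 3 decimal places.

From the description: a = 225, b = 986, c = 338, d = 1928.
OR = (225·1928)/(986·338) = 433800/333268 = 1.30166
Risk in exposed = 225/1211 = 0.18580; risk in unexposed = 338/2266 = 0.14916; RR = 1.24561
OR/RR = 1.30166 / 1.24561 = 1.04500
The outcome is not rare, so the OR lies further from 1 than the RR.

1.045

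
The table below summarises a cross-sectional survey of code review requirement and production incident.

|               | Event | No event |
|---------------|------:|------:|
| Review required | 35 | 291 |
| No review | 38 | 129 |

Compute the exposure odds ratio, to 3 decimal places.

Cells: a = 35, b = 291, c = 38, d = 129.
OR = (a·d)/(b·c) = (35 × 129) / (291 × 38) = 4515 / 11058 = 0.40830
Exposure is associated with lower odds of production incident (OR = 0.41 < 1).

0.408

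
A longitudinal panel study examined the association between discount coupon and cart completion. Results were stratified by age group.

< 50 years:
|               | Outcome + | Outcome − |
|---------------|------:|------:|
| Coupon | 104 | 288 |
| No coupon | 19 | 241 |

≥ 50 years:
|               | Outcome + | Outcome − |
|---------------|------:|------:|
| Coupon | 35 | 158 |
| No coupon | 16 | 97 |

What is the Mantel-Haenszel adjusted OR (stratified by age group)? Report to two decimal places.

2.97

OR_MH = Σ(aᵢdᵢ/nᵢ) / Σ(bᵢcᵢ/nᵢ), where nᵢ is the stratum total.
Stratum 1 (< 50 years): n = 652; a·d/n = 104·241/652 = 38.4417; b·c/n = 288·19/652 = 8.3926
Stratum 2 (≥ 50 years): n = 306; a·d/n = 35·97/306 = 11.0948; b·c/n = 158·16/306 = 8.2614
OR_MH = (38.4417 + 11.0948) / (8.3926 + 8.2614) = 49.5365 / 16.6541 = 2.97444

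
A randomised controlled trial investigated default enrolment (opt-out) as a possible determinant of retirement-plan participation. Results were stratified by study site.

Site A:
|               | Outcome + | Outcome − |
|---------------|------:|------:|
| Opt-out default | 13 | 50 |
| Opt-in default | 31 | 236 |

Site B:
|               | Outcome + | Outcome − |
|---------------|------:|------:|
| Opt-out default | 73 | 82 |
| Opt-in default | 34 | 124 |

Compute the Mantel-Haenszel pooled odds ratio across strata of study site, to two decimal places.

2.81

OR_MH = Σ(aᵢdᵢ/nᵢ) / Σ(bᵢcᵢ/nᵢ), where nᵢ is the stratum total.
Stratum 1 (Site A): n = 330; a·d/n = 13·236/330 = 9.2970; b·c/n = 50·31/330 = 4.6970
Stratum 2 (Site B): n = 313; a·d/n = 73·124/313 = 28.9201; b·c/n = 82·34/313 = 8.9073
OR_MH = (9.2970 + 28.9201) / (4.6970 + 8.9073) = 38.2171 / 13.6043 = 2.80919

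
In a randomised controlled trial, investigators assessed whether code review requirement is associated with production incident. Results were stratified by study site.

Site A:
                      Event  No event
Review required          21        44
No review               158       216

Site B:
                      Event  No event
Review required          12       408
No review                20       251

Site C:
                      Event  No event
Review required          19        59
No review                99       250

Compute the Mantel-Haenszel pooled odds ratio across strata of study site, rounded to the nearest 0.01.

0.62

OR_MH = Σ(aᵢdᵢ/nᵢ) / Σ(bᵢcᵢ/nᵢ), where nᵢ is the stratum total.
Stratum 1 (Site A): n = 439; a·d/n = 21·216/439 = 10.3326; b·c/n = 44·158/439 = 15.8360
Stratum 2 (Site B): n = 691; a·d/n = 12·251/691 = 4.3589; b·c/n = 408·20/691 = 11.8090
Stratum 3 (Site C): n = 427; a·d/n = 19·250/427 = 11.1241; b·c/n = 59·99/427 = 13.6792
OR_MH = (10.3326 + 4.3589 + 11.1241) / (15.8360 + 11.8090 + 13.6792) = 25.8156 / 41.3241 = 0.62471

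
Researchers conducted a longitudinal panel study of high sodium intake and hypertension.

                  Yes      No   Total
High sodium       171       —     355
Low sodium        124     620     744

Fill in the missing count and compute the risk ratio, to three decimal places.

2.890

The missing cell is in the exposed row: 355 − 171 = 184.
So a = 171, b = 184, c = 124, d = 620.
RR = [a/(a+b)] / [c/(c+d)] = (171/355) / (124/744) = 0.48169/0.16667 = 2.89014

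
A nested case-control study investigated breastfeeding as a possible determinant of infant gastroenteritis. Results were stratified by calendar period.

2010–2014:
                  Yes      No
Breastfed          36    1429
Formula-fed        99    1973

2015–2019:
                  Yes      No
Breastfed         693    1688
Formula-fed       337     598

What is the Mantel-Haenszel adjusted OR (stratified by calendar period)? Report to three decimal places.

OR_MH = Σ(aᵢdᵢ/nᵢ) / Σ(bᵢcᵢ/nᵢ), where nᵢ is the stratum total.
Stratum 1 (2010–2014): n = 3537; a·d/n = 36·1973/3537 = 20.0814; b·c/n = 1429·99/3537 = 39.9975
Stratum 2 (2015–2019): n = 3316; a·d/n = 693·598/3316 = 124.9741; b·c/n = 1688·337/3316 = 171.5489
OR_MH = (20.0814 + 124.9741) / (39.9975 + 171.5489) = 145.0555 / 211.5463 = 0.68569

0.686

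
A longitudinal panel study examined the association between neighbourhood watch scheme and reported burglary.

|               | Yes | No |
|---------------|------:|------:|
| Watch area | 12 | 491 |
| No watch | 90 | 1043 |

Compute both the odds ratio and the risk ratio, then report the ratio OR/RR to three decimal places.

Cells: a = 12, b = 491, c = 90, d = 1043.
OR = (12·1043)/(491·90) = 12516/44190 = 0.28323
Risk in exposed = 12/503 = 0.02386; risk in unexposed = 90/1133 = 0.07944; RR = 0.30033
OR/RR = 0.28323 / 0.30033 = 0.94306
The outcome is rare in both groups, so OR ≈ RR (ratio near 1).

0.943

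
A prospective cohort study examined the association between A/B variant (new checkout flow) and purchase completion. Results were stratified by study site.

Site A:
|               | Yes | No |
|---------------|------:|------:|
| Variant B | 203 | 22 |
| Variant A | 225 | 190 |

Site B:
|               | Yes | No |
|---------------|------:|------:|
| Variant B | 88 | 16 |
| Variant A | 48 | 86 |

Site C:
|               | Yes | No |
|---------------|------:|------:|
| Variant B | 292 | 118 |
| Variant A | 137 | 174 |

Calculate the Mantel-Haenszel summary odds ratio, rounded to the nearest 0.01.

OR_MH = Σ(aᵢdᵢ/nᵢ) / Σ(bᵢcᵢ/nᵢ), where nᵢ is the stratum total.
Stratum 1 (Site A): n = 640; a·d/n = 203·190/640 = 60.2656; b·c/n = 22·225/640 = 7.7344
Stratum 2 (Site B): n = 238; a·d/n = 88·86/238 = 31.7983; b·c/n = 16·48/238 = 3.2269
Stratum 3 (Site C): n = 721; a·d/n = 292·174/721 = 70.4688; b·c/n = 118·137/721 = 22.4216
OR_MH = (60.2656 + 31.7983 + 70.4688) / (7.7344 + 3.2269 + 22.4216) = 162.5327 / 33.3829 = 4.86874

4.87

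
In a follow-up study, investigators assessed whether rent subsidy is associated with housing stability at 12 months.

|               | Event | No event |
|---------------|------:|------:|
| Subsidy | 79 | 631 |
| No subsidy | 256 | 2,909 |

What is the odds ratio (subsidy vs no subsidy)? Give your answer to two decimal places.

1.42

Cells: a = 79, b = 631, c = 256, d = 2909.
OR = (a·d)/(b·c) = (79 × 2909) / (631 × 256) = 229811 / 161536 = 1.42266
The odds of housing stability at 12 months are about 1.42 times as high in the subsidy group.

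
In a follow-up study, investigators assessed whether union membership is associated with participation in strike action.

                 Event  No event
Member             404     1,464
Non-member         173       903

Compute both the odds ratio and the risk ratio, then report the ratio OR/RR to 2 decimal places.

1.07

Cells: a = 404, b = 1464, c = 173, d = 903.
OR = (404·903)/(1464·173) = 364812/253272 = 1.44040
Risk in exposed = 404/1868 = 0.21627; risk in unexposed = 173/1076 = 0.16078; RR = 1.34515
OR/RR = 1.44040 / 1.34515 = 1.07081
The outcome is not rare, so the OR lies further from 1 than the RR.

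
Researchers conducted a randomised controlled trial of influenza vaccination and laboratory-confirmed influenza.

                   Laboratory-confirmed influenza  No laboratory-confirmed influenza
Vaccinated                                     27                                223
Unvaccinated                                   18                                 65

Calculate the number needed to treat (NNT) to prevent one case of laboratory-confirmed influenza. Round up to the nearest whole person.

Risk in treated group = 27/250 = 0.10800; risk in control = 18/83 = 0.21687.
Absolute risk reduction = 0.21687 − 0.10800 = 0.10887
NNT = 1 / ARR = 1 / 0.10887 = 9.185 → round up → 10

10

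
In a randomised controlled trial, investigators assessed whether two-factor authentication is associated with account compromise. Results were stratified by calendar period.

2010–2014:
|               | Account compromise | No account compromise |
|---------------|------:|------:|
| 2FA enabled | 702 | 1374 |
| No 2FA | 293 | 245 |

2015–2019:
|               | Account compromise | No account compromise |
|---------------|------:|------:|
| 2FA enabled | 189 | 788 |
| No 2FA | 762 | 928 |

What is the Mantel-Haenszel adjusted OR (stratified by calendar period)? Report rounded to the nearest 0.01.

0.35

OR_MH = Σ(aᵢdᵢ/nᵢ) / Σ(bᵢcᵢ/nᵢ), where nᵢ is the stratum total.
Stratum 1 (2010–2014): n = 2614; a·d/n = 702·245/2614 = 65.7957; b·c/n = 1374·293/2614 = 154.0099
Stratum 2 (2015–2019): n = 2667; a·d/n = 189·928/2667 = 65.7638; b·c/n = 788·762/2667 = 225.1429
OR_MH = (65.7957 + 65.7638) / (154.0099 + 225.1429) = 131.5595 / 379.1528 = 0.34698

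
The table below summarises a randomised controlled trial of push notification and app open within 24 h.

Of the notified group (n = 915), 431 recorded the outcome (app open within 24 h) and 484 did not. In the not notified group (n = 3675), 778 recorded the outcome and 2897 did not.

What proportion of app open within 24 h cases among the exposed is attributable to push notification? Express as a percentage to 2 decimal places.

55.06

From the description: a = 431, b = 484, c = 778, d = 2897.
Risk in exposed = 431/915 = 0.47104; risk in unexposed = 778/3675 = 0.21170.
RR = 0.47104/0.21170 = 2.22502
AR% = (RR − 1)/RR × 100 = (2.22502 − 1)/2.22502 × 100 = 55.0566%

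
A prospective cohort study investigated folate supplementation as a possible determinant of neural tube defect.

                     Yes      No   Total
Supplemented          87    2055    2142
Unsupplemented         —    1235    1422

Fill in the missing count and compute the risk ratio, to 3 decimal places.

0.309

The missing cell is in the unexposed row: 1422 − 1235 = 187.
So a = 87, b = 2055, c = 187, d = 1235.
RR = [a/(a+b)] / [c/(c+d)] = (87/2142) / (187/1422) = 0.04062/0.13150 = 0.30886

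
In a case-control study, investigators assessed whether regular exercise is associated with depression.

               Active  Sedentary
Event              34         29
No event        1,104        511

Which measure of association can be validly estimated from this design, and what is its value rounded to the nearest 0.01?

0.54

Reading the table with exposure as columns: a = 34 (Active, case), b = 1104 (Active, non-case), c = 29 (Sedentary, case), d = 511.
This is a case-control study: participants were sampled on outcome status, so risks in the source population cannot be estimated directly — relative risk is not valid here. The odds ratio is the appropriate measure.
OR = (a·d)/(b·c) = (34 × 511) / (1104 × 29) = 17374 / 32016 = 0.54267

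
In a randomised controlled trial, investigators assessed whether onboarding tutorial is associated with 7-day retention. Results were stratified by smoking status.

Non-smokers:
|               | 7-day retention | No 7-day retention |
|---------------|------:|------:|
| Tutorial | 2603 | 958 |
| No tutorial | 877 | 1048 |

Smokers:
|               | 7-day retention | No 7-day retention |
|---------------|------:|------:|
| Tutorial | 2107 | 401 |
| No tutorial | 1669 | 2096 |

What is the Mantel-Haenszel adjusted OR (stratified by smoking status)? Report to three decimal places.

OR_MH = Σ(aᵢdᵢ/nᵢ) / Σ(bᵢcᵢ/nᵢ), where nᵢ is the stratum total.
Stratum 1 (Non-smokers): n = 5486; a·d/n = 2603·1048/5486 = 497.2556; b·c/n = 958·877/5486 = 153.1473
Stratum 2 (Smokers): n = 6273; a·d/n = 2107·2096/6273 = 704.0128; b·c/n = 401·1669/6273 = 106.6904
OR_MH = (497.2556 + 704.0128) / (153.1473 + 106.6904) = 1201.2683 / 259.8377 = 4.62315

4.623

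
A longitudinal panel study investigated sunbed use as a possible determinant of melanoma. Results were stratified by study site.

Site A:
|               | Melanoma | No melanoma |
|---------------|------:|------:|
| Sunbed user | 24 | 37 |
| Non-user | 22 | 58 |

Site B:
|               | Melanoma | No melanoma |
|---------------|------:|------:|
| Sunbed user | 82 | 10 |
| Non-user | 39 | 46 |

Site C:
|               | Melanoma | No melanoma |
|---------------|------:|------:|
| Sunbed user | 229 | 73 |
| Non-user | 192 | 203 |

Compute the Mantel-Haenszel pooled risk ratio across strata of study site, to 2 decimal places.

RR_MH = Σ(aᵢ·n₀ᵢ/nᵢ) / Σ(cᵢ·n₁ᵢ/nᵢ), with n₁ᵢ = aᵢ+bᵢ (exposed), n₀ᵢ = cᵢ+dᵢ (unexposed), nᵢ = n₁ᵢ+n₀ᵢ.
Stratum 1 (Site A): n₁ = 61, n₀ = 80, n = 141; a·n₀/n = 24·80/141 = 13.6170; c·n₁/n = 22·61/141 = 9.5177
Stratum 2 (Site B): n₁ = 92, n₀ = 85, n = 177; a·n₀/n = 82·85/177 = 39.3785; c·n₁/n = 39·92/177 = 20.2712
Stratum 3 (Site C): n₁ = 302, n₀ = 395, n = 697; a·n₀/n = 229·395/697 = 129.7776; c·n₁/n = 192·302/697 = 83.1908
RR_MH = (13.6170 + 39.3785 + 129.7776) / (9.5177 + 20.2712 + 83.1908) = 182.7732 / 112.9797 = 1.61775

1.62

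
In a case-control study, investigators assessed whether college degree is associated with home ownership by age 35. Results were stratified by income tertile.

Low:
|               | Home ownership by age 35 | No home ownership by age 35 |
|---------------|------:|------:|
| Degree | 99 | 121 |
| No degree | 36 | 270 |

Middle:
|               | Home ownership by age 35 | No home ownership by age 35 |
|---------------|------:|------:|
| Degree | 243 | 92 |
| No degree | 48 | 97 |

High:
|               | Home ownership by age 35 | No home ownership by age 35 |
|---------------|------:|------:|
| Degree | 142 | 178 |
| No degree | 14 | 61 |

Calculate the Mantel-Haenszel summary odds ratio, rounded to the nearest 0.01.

OR_MH = Σ(aᵢdᵢ/nᵢ) / Σ(bᵢcᵢ/nᵢ), where nᵢ is the stratum total.
Stratum 1 (Low): n = 526; a·d/n = 99·270/526 = 50.8175; b·c/n = 121·36/526 = 8.2814
Stratum 2 (Middle): n = 480; a·d/n = 243·97/480 = 49.1063; b·c/n = 92·48/480 = 9.2000
Stratum 3 (High): n = 395; a·d/n = 142·61/395 = 21.9291; b·c/n = 178·14/395 = 6.3089
OR_MH = (50.8175 + 49.1063 + 21.9291) / (8.2814 + 9.2000 + 6.3089) = 121.8529 / 23.7902 = 5.12197

5.12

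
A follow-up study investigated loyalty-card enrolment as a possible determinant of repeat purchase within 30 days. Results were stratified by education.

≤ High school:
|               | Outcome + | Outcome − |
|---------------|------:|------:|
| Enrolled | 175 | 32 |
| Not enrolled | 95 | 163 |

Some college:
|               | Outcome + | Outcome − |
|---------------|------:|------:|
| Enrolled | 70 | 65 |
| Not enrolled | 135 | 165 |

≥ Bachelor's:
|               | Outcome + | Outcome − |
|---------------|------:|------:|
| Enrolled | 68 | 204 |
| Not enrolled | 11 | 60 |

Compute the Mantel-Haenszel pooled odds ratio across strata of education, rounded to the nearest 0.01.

OR_MH = Σ(aᵢdᵢ/nᵢ) / Σ(bᵢcᵢ/nᵢ), where nᵢ is the stratum total.
Stratum 1 (≤ High school): n = 465; a·d/n = 175·163/465 = 61.3441; b·c/n = 32·95/465 = 6.5376
Stratum 2 (Some college): n = 435; a·d/n = 70·165/435 = 26.5517; b·c/n = 65·135/435 = 20.1724
Stratum 3 (≥ Bachelor's): n = 343; a·d/n = 68·60/343 = 11.8950; b·c/n = 204·11/343 = 6.5423
OR_MH = (61.3441 + 26.5517 + 11.8950) / (6.5376 + 20.1724 + 6.5423) = 99.7909 / 33.2523 = 3.00102

3.00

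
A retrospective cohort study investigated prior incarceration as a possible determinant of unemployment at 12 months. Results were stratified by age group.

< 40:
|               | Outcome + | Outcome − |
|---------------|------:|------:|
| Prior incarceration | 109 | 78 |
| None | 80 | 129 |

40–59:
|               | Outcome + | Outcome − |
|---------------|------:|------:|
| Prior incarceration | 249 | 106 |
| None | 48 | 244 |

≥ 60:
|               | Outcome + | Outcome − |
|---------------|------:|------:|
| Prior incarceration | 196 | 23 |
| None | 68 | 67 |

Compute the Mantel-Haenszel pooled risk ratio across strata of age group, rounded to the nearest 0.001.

RR_MH = Σ(aᵢ·n₀ᵢ/nᵢ) / Σ(cᵢ·n₁ᵢ/nᵢ), with n₁ᵢ = aᵢ+bᵢ (exposed), n₀ᵢ = cᵢ+dᵢ (unexposed), nᵢ = n₁ᵢ+n₀ᵢ.
Stratum 1 (< 40): n₁ = 187, n₀ = 209, n = 396; a·n₀/n = 109·209/396 = 57.5278; c·n₁/n = 80·187/396 = 37.7778
Stratum 2 (40–59): n₁ = 355, n₀ = 292, n = 647; a·n₀/n = 249·292/647 = 112.3771; c·n₁/n = 48·355/647 = 26.3369
Stratum 3 (≥ 60): n₁ = 219, n₀ = 135, n = 354; a·n₀/n = 196·135/354 = 74.7458; c·n₁/n = 68·219/354 = 42.0678
RR_MH = (57.5278 + 112.3771 + 74.7458) / (37.7778 + 26.3369 + 42.0678) = 244.6507 / 106.1825 = 2.30406

2.304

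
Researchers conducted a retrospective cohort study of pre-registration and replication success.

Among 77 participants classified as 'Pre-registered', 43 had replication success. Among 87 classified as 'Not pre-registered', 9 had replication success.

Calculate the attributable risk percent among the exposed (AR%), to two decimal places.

From the description: a = 43, b = 34, c = 9, d = 78.
Risk in exposed = 43/77 = 0.55844; risk in unexposed = 9/87 = 0.10345.
RR = 0.55844/0.10345 = 5.39827
AR% = (RR − 1)/RR × 100 = (5.39827 − 1)/5.39827 × 100 = 81.4755%

81.48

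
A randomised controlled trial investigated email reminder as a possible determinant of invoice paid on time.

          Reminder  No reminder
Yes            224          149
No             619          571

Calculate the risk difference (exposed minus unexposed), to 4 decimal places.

Reading the table with exposure as columns: a = 224 (Reminder, case), b = 619 (Reminder, non-case), c = 149 (No reminder, case), d = 571.
Risk in exposed = 224/843 = 0.265718; risk in unexposed = 149/720 = 0.206944.
Risk difference = 0.265718 − 0.206944 = 0.058773

0.0588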